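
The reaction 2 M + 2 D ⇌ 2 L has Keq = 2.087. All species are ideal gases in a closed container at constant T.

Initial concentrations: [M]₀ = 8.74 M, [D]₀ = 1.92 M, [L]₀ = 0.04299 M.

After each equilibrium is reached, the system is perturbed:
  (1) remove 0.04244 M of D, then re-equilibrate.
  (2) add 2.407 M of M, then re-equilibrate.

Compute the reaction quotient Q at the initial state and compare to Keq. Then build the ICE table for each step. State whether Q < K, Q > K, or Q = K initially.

Q₀ = 6.5631e-06 vs Keq = 2.087 ⇒ Q<K, forward
Step 1:
                  M         D         L
  init         8.74      1.92   0.04299
  Δ          -1.743    -1.743     1.743
  eq          6.997    0.1767     1.786
  solve Keq expr → x = 0.8716; check Q = 2.087
Then remove 0.04244 M of D.
Step 2:
                  M         D         L
  init        6.997    0.1343     1.786
  Δ         0.03777   0.03777  -0.03777
  eq          7.034    0.1721     1.748
  solve Keq expr → x = -0.01889; check Q = 2.087
Then add 2.407 M of M.
Step 3:
                  M         D         L
  init        9.441    0.1721     1.748
  Δ        -0.04034  -0.04034   0.04034
  eq          9.401    0.1317     1.789
  solve Keq expr → x = 0.02017; check Q = 2.087

Q₀ = 6.5631e-06; Q < K (proceeds forward)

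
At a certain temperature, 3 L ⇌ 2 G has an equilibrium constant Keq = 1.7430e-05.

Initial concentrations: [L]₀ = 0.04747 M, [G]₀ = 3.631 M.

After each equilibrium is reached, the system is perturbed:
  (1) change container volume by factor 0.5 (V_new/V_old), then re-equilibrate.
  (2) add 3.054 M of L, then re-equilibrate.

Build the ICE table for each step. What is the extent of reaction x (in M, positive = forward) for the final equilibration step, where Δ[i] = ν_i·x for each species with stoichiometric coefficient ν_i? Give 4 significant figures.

x = 0.03238 M

Q₀ = 1.2325e+05 vs Keq = 1.7430e-05 ⇒ Q>K, reverse
Step 1:
                  L         G
  init      0.04747     3.631
  Δ           5.368    -3.578
  eq          5.415   0.05261
  solve Keq expr → x = -1.789; check Q = 1.7430e-05
Then change container volume by factor 0.5 (V_new/V_old).
Step 2:
                  L         G
  init        10.83    0.1052
  Δ        -0.06342   0.04228
  eq          10.77    0.1475
  solve Keq expr → x = 0.02114; check Q = 1.7430e-05
Then add 3.054 M of L.
Step 3:
                  L         G
  init        13.82    0.1475
  Δ        -0.09714   0.06476
  eq          13.72    0.2123
  solve Keq expr → x = 0.03238; check Q = 1.7430e-05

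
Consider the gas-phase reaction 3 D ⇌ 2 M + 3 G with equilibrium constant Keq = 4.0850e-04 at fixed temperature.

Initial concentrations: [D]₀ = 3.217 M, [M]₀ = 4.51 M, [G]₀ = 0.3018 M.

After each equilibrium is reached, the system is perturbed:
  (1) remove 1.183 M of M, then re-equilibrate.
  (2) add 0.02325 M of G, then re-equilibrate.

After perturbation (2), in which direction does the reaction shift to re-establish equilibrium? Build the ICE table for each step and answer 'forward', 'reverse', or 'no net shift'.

Direction: reverse

Q₀ = 0.01679 vs Keq = 4.0850e-04 ⇒ Q>K, reverse
Step 1:
                  D         M         G
  Initial     3.217      4.51    0.3018
  Change     0.2068   -0.1379   -0.2068
  Equil       3.424     4.372   0.09501
  solve Keq expr → x = -0.06893; check Q = 4.0850e-04
Then remove 1.183 M of M.
Step 2:
                  D         M         G
  Initial     3.424     3.189   0.09501
  Change   -0.02117   0.01412   0.02117
  Equil       3.403     3.203    0.1162
  solve Keq expr → x = 0.007058; check Q = 4.0850e-04
Then add 0.02325 M of G.
Step 3:
                  D         M         G
  Initial     3.403     3.203    0.1394
  Change    0.02213  -0.01476  -0.02213
  Equil       3.425     3.189    0.1173
  solve Keq expr → x = -0.007378; check Q = 4.0850e-04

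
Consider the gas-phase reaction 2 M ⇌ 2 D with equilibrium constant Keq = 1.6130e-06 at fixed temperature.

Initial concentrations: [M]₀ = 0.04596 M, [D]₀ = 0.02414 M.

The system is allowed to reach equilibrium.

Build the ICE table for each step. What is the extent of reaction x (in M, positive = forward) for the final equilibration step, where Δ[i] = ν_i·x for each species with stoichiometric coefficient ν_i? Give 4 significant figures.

x = -0.01203 M

Q₀ = 0.2759 vs Keq = 1.6130e-06 ⇒ Q>K, reverse
Step 1:
                    M           D
  I           0.04596     0.02414
  C           0.02405    -0.02405
  E           0.07001  8.8917e-05
  solve Keq expr → x = -0.01203; check Q = 1.6130e-06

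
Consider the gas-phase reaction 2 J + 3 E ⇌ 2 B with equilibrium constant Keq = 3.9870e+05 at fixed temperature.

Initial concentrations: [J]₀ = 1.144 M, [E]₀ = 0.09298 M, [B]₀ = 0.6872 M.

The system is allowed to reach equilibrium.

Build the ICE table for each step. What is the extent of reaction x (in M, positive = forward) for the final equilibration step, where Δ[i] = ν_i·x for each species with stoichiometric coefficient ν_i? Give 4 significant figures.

Q₀ = 448.9 vs Keq = 3.9870e+05 ⇒ Q<K, forward
Step 1:
                  J         E         B
  Initial     1.144   0.09298    0.6872
  Change   -0.05497  -0.08246   0.05497
  Equil       1.089   0.01052    0.7422
  solve Keq expr → x = 0.02749; check Q = 3.9870e+05

x = 0.02749 M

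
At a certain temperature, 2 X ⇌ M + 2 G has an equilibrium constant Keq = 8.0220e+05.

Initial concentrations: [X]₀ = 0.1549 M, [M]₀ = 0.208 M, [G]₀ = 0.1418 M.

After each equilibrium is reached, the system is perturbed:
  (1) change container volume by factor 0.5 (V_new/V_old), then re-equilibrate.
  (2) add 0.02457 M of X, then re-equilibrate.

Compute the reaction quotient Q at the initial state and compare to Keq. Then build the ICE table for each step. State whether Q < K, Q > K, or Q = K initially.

Q₀ = 0.1743 vs Keq = 8.0220e+05 ⇒ Q<K, forward
Step 1:
                    X           M           G
  Initial      0.1549       0.208      0.1418
  Change      -0.1547     0.07736      0.1547
  Equil    1.7685e-04      0.2854      0.2965
  solve Keq expr → x = 0.07736; check Q = 8.0220e+05
Then change container volume by factor 0.5 (V_new/V_old).
Step 2:
                    X           M           G
  Initial  3.5371e-04      0.5707       0.593
  Change   1.4636e-04 -7.3178e-05 -1.4636e-04
  Equil    5.0006e-04      0.5706      0.5929
  solve Keq expr → x = -7.3178e-05; check Q = 8.0220e+05
Then add 0.02457 M of X.
Step 3:
                    X           M           G
  Initial     0.02507      0.5706      0.5929
  Change     -0.02454     0.01227     0.02454
  Equil    5.2633e-04      0.5829      0.6174
  solve Keq expr → x = 0.01227; check Q = 8.0220e+05

Q₀ = 0.1743; Q < K (proceeds forward)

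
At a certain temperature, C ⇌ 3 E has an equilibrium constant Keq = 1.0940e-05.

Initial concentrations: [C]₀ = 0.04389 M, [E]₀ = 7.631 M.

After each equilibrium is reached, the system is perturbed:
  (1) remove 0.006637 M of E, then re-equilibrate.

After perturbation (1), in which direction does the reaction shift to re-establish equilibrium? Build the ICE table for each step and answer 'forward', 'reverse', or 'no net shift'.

Q₀ = 1.0125e+04 vs Keq = 1.0940e-05 ⇒ Q>K, reverse
Step 1:
                  C         E
  init      0.04389     7.631
  Δ           2.534    -7.601
  eq          2.577   0.03044
  solve Keq expr → x = -2.534; check Q = 1.0940e-05
Then remove 0.006637 M of E.
Step 2:
                  C         E
  init        2.577    0.0238
  Δ       -0.002209  0.006628
  eq          2.575   0.03043
  solve Keq expr → x = 0.002209; check Q = 1.0940e-05

Direction: forward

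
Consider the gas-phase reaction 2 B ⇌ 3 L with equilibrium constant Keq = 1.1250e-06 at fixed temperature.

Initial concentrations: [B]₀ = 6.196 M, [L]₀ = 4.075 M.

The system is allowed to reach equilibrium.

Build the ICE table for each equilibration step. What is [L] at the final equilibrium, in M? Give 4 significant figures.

Q₀ = 1.763 vs Keq = 1.1250e-06 ⇒ Q>K, reverse
Step 1:
                  B         L
  Initial     6.196     4.075
  Change      2.687     -4.03
  Equil       8.883   0.04461
  solve Keq expr → x = -1.343; check Q = 1.1250e-06

[L]_eq = 0.04461 M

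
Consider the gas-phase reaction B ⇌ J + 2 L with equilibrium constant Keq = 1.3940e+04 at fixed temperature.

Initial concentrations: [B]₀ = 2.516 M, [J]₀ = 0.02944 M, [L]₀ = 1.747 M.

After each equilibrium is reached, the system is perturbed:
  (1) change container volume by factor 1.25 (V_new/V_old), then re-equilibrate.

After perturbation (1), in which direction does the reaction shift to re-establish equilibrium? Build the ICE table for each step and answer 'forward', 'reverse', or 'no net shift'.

Q₀ = 0.03571 vs Keq = 1.3940e+04 ⇒ Q<K, forward
Step 1:
                    B           J           L
  init          2.516     0.02944       1.747
  Δ            -2.508       2.508       5.015
  eq         0.008323       2.537       6.762
  solve Keq expr → x = 2.508; check Q = 1.3940e+04
Then change container volume by factor 1.25 (V_new/V_old).
Step 2:
                    B           J           L
  init       0.006658        2.03        5.41
  Δ         -0.002384    0.002384    0.004769
  eq         0.004274       2.032       5.415
  solve Keq expr → x = 0.002384; check Q = 1.3940e+04

Direction: forward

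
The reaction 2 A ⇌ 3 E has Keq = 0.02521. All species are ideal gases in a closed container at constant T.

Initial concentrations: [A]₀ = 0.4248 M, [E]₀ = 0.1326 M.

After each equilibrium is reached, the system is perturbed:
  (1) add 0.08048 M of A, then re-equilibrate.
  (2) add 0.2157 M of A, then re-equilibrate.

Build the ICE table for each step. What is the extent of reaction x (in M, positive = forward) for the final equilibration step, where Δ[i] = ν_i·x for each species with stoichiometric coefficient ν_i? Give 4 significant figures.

Q₀ = 0.01292 vs Keq = 0.02521 ⇒ Q<K, forward
Step 1:
                  A         E
  init       0.4248    0.1326
  Δ        -0.01878   0.02818
  eq          0.406    0.1608
  solve Keq expr → x = 0.009392; check Q = 0.02521
Then add 0.08048 M of A.
Step 2:
                  A         E
  init       0.4865    0.1608
  Δ        -0.01177   0.01766
  eq         0.4747    0.1784
  solve Keq expr → x = 0.005887; check Q = 0.02521
Then add 0.2157 M of A.
Step 3:
                  A         E
  init       0.6904    0.1784
  Δ        -0.02938   0.04407
  eq          0.661    0.2225
  solve Keq expr → x = 0.01469; check Q = 0.02521

x = 0.01469 M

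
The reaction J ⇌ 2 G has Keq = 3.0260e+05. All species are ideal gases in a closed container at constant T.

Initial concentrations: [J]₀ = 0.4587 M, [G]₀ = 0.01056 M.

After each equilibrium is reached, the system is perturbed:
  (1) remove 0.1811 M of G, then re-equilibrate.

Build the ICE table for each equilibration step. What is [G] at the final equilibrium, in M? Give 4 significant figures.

[G]_eq = 0.7469 M

Q₀ = 2.4311e-04 vs Keq = 3.0260e+05 ⇒ Q<K, forward
Step 1:
                   J          G
  I           0.4587    0.01056
  C          -0.4587     0.9174
  E       2.8457e-06      0.928
  solve Keq expr → x = 0.4587; check Q = 3.0260e+05
Then remove 0.1811 M of G.
Step 2:
                   J          G
  I       2.8457e-06     0.7469
  C       -1.0023e-06 2.0047e-06
  E       1.8433e-06     0.7469
  solve Keq expr → x = 1.0023e-06; check Q = 3.0260e+05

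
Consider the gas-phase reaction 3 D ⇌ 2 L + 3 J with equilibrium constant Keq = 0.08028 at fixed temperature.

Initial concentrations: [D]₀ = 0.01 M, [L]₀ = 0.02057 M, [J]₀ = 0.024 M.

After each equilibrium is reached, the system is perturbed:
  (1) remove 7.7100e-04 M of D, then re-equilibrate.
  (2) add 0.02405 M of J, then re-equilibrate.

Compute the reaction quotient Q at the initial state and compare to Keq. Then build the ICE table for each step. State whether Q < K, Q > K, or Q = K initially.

Q₀ = 0.005849; Q < K (proceeds forward)

Q₀ = 0.005849 vs Keq = 0.08028 ⇒ Q<K, forward
Step 1:
                   D          L          J
  init          0.01    0.02057      0.024
  Δ        -0.004553   0.003036   0.004553
  eq        0.005447    0.02361    0.02855
  solve Keq expr → x = 0.001518; check Q = 0.08028
Then remove 7.7100e-04 M of D.
Step 2:
                   D          L          J
  init      0.004676    0.02361    0.02855
  Δ       5.9701e-04 -3.9800e-04 -5.9701e-04
  eq        0.005273    0.02321    0.02796
  solve Keq expr → x = -1.9900e-04; check Q = 0.08028
Then add 0.02405 M of J.
Step 3:
                   D          L          J
  init      0.005273    0.02321    0.05201
  Δ         0.003317  -0.002211  -0.003317
  eq         0.00859      0.021    0.04869
  solve Keq expr → x = -0.001106; check Q = 0.08028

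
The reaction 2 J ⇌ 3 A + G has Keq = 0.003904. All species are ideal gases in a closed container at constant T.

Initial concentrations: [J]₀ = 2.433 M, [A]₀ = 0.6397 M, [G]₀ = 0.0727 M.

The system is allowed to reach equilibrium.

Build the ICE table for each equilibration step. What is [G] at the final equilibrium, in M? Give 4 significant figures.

[G]_eq = 0.07948 M

Q₀ = 0.003215 vs Keq = 0.003904 ⇒ Q<K, forward
Step 1:
                   J          A          G
  Initial      2.433     0.6397     0.0727
  Change    -0.01356    0.02033   0.006778
  Equil        2.419       0.66    0.07948
  solve Keq expr → x = 0.006778; check Q = 0.003904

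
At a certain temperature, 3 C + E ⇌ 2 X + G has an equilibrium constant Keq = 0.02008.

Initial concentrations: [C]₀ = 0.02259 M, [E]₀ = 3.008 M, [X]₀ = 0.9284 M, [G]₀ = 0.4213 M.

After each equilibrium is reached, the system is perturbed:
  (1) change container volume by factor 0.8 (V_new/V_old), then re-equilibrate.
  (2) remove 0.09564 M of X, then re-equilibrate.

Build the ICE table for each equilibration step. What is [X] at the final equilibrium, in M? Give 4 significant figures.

[X]_eq = 0.4899 M

Q₀ = 1.0472e+04 vs Keq = 0.02008 ⇒ Q>K, reverse
Step 1:
                    C           E           X           G
  I           0.02259       3.008      0.9284      0.4213
  C            0.7546      0.2515      -0.503     -0.2515
  E            0.7771        3.26      0.4254      0.1698
  solve Keq expr → x = -0.2515; check Q = 0.02008
Then change container volume by factor 0.8 (V_new/V_old).
Step 2:
                    C           E           X           G
  I            0.9714       4.074      0.5317      0.2122
  C          -0.03093    -0.01031     0.02062     0.01031
  E            0.9405       4.064      0.5523      0.2225
  solve Keq expr → x = 0.01031; check Q = 0.02008
Then remove 0.09564 M of X.
Step 3:
                    C           E           X           G
  I            0.9405       4.064      0.4567      0.2225
  C          -0.04989    -0.01663     0.03326     0.01663
  E            0.8906       4.047      0.4899      0.2392
  solve Keq expr → x = 0.01663; check Q = 0.02008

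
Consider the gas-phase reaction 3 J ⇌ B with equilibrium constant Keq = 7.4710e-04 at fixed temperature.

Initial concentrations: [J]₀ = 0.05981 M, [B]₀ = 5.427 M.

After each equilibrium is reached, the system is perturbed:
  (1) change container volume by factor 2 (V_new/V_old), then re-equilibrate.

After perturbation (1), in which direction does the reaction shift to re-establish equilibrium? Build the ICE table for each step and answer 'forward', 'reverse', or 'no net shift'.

Q₀ = 2.5365e+04 vs Keq = 7.4710e-04 ⇒ Q>K, reverse
Step 1:
                    J           B
  Initial     0.05981       5.427
  Change        12.18      -4.059
  Equil         12.24       1.368
  solve Keq expr → x = -4.059; check Q = 7.4710e-04
Then change container volume by factor 2 (V_new/V_old).
Step 2:
                    J           B
  Initial       6.118      0.6842
  Change        1.181     -0.3937
  Equil         7.299      0.2905
  solve Keq expr → x = -0.3937; check Q = 7.4710e-04

Direction: reverse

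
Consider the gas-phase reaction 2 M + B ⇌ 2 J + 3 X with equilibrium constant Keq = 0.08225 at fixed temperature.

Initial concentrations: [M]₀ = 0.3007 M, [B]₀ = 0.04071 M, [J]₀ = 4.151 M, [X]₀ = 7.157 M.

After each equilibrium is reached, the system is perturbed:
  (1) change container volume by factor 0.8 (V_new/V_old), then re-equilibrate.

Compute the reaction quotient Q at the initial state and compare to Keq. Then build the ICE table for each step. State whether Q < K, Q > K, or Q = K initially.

Q₀ = 1.7161e+06; Q > K (proceeds reverse)

Q₀ = 1.7161e+06 vs Keq = 0.08225 ⇒ Q>K, reverse
Step 1:
                  M         B         J         X
  Initial    0.3007   0.04071     4.151     7.157
  Change       3.55     1.775     -3.55    -5.326
  Equil       3.851     1.816    0.6006     1.831
  solve Keq expr → x = -1.775; check Q = 0.08225
Then change container volume by factor 0.8 (V_new/V_old).
Step 2:
                  M         B         J         X
  Initial     4.814      2.27    0.7507     2.289
  Change    0.08157   0.04079  -0.08157   -0.1224
  Equil       4.896     2.311    0.6691     2.167
  solve Keq expr → x = -0.04079; check Q = 0.08225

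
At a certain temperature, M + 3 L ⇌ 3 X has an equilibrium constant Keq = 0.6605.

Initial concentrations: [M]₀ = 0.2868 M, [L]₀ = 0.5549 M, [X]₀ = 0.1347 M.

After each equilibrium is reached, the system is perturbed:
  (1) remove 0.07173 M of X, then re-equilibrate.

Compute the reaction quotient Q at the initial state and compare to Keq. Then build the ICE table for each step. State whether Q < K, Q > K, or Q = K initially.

Q₀ = 0.04987; Q < K (proceeds forward)

Q₀ = 0.04987 vs Keq = 0.6605 ⇒ Q<K, forward
Step 1:
                   M          L          X
  I           0.2868     0.5549     0.1347
  C         -0.03655    -0.1097     0.1097
  E           0.2502     0.4452     0.2444
  solve Keq expr → x = 0.03655; check Q = 0.6605
Then remove 0.07173 M of X.
Step 2:
                   M          L          X
  I           0.2502     0.4452     0.1726
  C          -0.0145   -0.04351    0.04351
  E           0.2357     0.4017     0.2161
  solve Keq expr → x = 0.0145; check Q = 0.6605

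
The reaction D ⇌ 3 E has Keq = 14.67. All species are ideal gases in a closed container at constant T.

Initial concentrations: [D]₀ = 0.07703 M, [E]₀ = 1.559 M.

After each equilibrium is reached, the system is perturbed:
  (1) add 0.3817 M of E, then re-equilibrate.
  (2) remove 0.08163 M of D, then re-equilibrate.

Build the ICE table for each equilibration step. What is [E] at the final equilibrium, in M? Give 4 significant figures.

[E]_eq = 1.384 M

Q₀ = 49.19 vs Keq = 14.67 ⇒ Q>K, reverse
Step 1:
                   D          E
  Initial    0.07703      1.559
  Change     0.07971    -0.2391
  Equil       0.1567       1.32
  solve Keq expr → x = -0.07971; check Q = 14.67
Then add 0.3817 M of E.
Step 2:
                   D          E
  Initial     0.1567      1.702
  Change     0.06978    -0.2093
  Equil       0.2265      1.492
  solve Keq expr → x = -0.06978; check Q = 14.67
Then remove 0.08163 M of D.
Step 3:
                   D          E
  Initial     0.1449      1.492
  Change     0.03596    -0.1079
  Equil       0.1808      1.384
  solve Keq expr → x = -0.03596; check Q = 14.67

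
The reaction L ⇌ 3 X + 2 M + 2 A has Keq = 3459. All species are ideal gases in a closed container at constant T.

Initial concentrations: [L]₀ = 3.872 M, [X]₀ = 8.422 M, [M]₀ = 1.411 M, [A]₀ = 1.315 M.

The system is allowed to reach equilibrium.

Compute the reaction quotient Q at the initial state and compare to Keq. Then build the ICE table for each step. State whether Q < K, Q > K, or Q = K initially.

Q₀ = 531.1; Q < K (proceeds forward)

Q₀ = 531.1 vs Keq = 3459 ⇒ Q<K, forward
Step 1:
                   L          X          M          A
  I            3.872      8.422      1.411      1.315
  C          -0.3053     0.9158     0.6106     0.6106
  E            3.567      9.338      2.022      1.926
  solve Keq expr → x = 0.3053; check Q = 3459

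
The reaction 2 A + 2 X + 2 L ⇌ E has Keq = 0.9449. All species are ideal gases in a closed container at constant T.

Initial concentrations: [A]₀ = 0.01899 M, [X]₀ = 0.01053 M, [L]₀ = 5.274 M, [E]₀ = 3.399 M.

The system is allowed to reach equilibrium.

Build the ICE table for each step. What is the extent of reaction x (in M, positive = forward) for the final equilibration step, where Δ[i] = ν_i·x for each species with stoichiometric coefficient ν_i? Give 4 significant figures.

Q₀ = 3.0561e+06 vs Keq = 0.9449 ⇒ Q>K, reverse
Step 1:
                  A         X         L         E
  Initial   0.01899   0.01053     5.274     3.399
  Change     0.5444    0.5444    0.5444   -0.2722
  Equil      0.5634    0.5549     5.818     3.127
  solve Keq expr → x = -0.2722; check Q = 0.9449

x = -0.2722 M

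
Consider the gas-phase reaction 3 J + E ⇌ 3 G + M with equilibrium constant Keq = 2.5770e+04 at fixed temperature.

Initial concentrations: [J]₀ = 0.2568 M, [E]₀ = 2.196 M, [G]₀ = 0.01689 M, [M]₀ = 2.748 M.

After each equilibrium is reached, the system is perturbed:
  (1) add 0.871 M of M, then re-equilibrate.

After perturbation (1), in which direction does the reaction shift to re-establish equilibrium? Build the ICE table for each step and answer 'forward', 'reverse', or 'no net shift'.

Direction: reverse

Q₀ = 3.5603e-04 vs Keq = 2.5770e+04 ⇒ Q<K, forward
Step 1:
                  J         E         G         M
  I          0.2568     2.196   0.01689     2.748
  C          -0.247  -0.08232     0.247   0.08232
  E        0.009846     2.114    0.2638      2.83
  solve Keq expr → x = 0.08232; check Q = 2.5770e+04
Then add 0.871 M of M.
Step 2:
                  J         E         G         M
  I        0.009846     2.114    0.2638     3.701
  C       8.8423e-04 2.9474e-04 -8.8423e-04 -2.9474e-04
  E         0.01073     2.114     0.263     3.701
  solve Keq expr → x = -2.9474e-04; check Q = 2.5770e+04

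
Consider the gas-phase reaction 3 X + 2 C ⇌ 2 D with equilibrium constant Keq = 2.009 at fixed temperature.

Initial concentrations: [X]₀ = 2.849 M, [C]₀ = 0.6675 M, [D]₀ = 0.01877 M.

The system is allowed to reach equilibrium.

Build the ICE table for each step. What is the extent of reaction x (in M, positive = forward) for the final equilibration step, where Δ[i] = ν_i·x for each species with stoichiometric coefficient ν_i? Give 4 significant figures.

Q₀ = 3.4194e-05 vs Keq = 2.009 ⇒ Q<K, forward
Step 1:
                  X         C         D
  I           2.849    0.6675   0.01877
  C         -0.8015   -0.5343    0.5343
  E           2.048    0.1332    0.5531
  solve Keq expr → x = 0.2672; check Q = 2.009

x = 0.2672 M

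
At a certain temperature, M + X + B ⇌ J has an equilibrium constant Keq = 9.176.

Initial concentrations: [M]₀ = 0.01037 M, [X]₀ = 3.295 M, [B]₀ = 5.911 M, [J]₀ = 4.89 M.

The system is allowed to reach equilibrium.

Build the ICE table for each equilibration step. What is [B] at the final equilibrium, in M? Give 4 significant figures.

[B]_eq = 5.928 M

Q₀ = 24.21 vs Keq = 9.176 ⇒ Q>K, reverse
Step 1:
                   M          X          B          J
  init       0.01037      3.295      5.911       4.89
  Δ          0.01668    0.01668    0.01668   -0.01668
  eq         0.02705      3.312      5.928      4.873
  solve Keq expr → x = -0.01668; check Q = 9.176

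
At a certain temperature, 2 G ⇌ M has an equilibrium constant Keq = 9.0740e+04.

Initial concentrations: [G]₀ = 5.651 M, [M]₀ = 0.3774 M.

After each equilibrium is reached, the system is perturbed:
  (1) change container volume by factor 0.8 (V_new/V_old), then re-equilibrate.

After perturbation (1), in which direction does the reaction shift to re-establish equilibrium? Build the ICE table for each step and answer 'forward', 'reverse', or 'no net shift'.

Q₀ = 0.01182 vs Keq = 9.0740e+04 ⇒ Q<K, forward
Step 1:
                    G           M
  init          5.651      0.3774
  Δ            -5.645       2.823
  eq         0.005938         3.2
  solve Keq expr → x = 2.823; check Q = 9.0740e+04
Then change container volume by factor 0.8 (V_new/V_old).
Step 2:
                    G           M
  init       0.007423           4
  Δ       -7.8334e-04  3.9167e-04
  eq          0.00664           4
  solve Keq expr → x = 3.9167e-04; check Q = 9.0740e+04

Direction: forward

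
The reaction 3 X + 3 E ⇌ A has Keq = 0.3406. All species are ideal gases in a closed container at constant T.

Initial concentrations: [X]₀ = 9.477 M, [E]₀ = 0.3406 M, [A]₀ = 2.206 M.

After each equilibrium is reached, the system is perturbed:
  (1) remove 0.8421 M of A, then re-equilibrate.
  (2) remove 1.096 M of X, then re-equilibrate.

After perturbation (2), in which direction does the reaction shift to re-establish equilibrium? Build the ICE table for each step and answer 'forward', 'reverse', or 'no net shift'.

Q₀ = 0.06559 vs Keq = 0.3406 ⇒ Q<K, forward
Step 1:
                   X          E          A
  init         9.477     0.3406      2.206
  Δ          -0.1396    -0.1396    0.04653
  eq           9.337      0.201      2.253
  solve Keq expr → x = 0.04653; check Q = 0.3406
Then remove 0.8421 M of A.
Step 2:
                   X          E          A
  init         9.337      0.201       1.41
  Δ         -0.02814   -0.02814   0.009381
  eq           9.309     0.1729       1.42
  solve Keq expr → x = 0.009381; check Q = 0.3406
Then remove 1.096 M of X.
Step 3:
                   X          E          A
  init         8.213     0.1729       1.42
  Δ           0.0222     0.0222    -0.0074
  eq           8.235     0.1951      1.412
  solve Keq expr → x = -0.0074; check Q = 0.3406

Direction: reverse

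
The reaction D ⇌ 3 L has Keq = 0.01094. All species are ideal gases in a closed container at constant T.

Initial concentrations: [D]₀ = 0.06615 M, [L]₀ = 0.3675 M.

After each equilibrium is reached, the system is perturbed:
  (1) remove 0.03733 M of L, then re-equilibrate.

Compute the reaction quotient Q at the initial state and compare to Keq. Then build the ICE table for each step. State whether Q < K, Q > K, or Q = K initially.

Q₀ = 0.7503 vs Keq = 0.01094 ⇒ Q>K, reverse
Step 1:
                    D           L
  init        0.06615      0.3675
  Δ           0.08324     -0.2497
  eq           0.1494      0.1178
  solve Keq expr → x = -0.08324; check Q = 0.01094
Then remove 0.03733 M of L.
Step 2:
                    D           L
  init         0.1494     0.08046
  Δ          -0.01142     0.03425
  eq            0.138      0.1147
  solve Keq expr → x = 0.01142; check Q = 0.01094

Q₀ = 0.7503; Q > K (proceeds reverse)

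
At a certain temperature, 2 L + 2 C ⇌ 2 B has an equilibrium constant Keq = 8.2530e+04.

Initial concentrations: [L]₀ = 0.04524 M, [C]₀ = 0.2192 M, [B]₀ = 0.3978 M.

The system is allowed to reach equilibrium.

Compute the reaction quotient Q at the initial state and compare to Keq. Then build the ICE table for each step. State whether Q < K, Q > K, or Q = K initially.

Q₀ = 1609; Q < K (proceeds forward)

Q₀ = 1609 vs Keq = 8.2530e+04 ⇒ Q<K, forward
Step 1:
                  L         C         B
  I         0.04524    0.2192    0.3978
  C        -0.03694  -0.03694   0.03694
  E        0.008303    0.1823    0.4347
  solve Keq expr → x = 0.01847; check Q = 8.2530e+04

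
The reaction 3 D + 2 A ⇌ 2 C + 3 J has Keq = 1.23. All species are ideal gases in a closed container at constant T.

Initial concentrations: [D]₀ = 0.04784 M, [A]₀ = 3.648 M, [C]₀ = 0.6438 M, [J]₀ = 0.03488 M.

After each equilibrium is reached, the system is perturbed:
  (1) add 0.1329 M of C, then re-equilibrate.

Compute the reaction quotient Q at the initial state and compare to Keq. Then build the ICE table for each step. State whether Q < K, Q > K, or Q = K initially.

Q₀ = 0.01207; Q < K (proceeds forward)

Q₀ = 0.01207 vs Keq = 1.23 ⇒ Q<K, forward
Step 1:
                   D          A          C          J
  I          0.04784      3.648     0.6438    0.03488
  C         -0.02873   -0.01915    0.01915    0.02873
  E          0.01911      3.629      0.663    0.06361
  solve Keq expr → x = 0.009575; check Q = 1.23
Then add 0.1329 M of C.
Step 2:
                   D          A          C          J
  I          0.01911      3.629     0.7959    0.06361
  C         0.001829   0.001219  -0.001219  -0.001829
  E          0.02094       3.63     0.7946    0.06178
  solve Keq expr → x = -6.0966e-04; check Q = 1.23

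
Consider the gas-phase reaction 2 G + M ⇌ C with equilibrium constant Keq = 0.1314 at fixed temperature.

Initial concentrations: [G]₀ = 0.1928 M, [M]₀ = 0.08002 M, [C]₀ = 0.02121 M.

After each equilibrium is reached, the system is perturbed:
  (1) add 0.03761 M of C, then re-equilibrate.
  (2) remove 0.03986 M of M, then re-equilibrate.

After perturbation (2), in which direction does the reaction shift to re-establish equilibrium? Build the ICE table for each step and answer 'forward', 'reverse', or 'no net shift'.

Q₀ = 7.131 vs Keq = 0.1314 ⇒ Q>K, reverse
Step 1:
                   G          M          C
  I           0.1928    0.08002    0.02121
  C          0.04098    0.02049   -0.02049
  E           0.2338     0.1005 7.2177e-04
  solve Keq expr → x = -0.02049; check Q = 0.1314
Then add 0.03761 M of C.
Step 2:
                   G          M          C
  I           0.2338     0.1005    0.03833
  C          0.07327    0.03663   -0.03663
  E            0.307     0.1371   0.001699
  solve Keq expr → x = -0.03663; check Q = 0.1314
Then remove 0.03986 M of M.
Step 3:
                   G          M          C
  I            0.307    0.09728   0.001699
  C       9.6047e-04 4.8024e-04 -4.8024e-04
  E            0.308    0.09776   0.001219
  solve Keq expr → x = -4.8024e-04; check Q = 0.1314

Direction: reverse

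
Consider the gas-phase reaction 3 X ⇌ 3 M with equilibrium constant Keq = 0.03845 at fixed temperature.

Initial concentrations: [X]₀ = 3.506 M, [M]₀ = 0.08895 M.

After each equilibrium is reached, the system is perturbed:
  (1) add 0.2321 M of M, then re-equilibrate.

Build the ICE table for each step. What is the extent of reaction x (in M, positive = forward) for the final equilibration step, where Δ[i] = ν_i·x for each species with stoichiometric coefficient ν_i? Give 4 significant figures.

Q₀ = 1.6331e-05 vs Keq = 0.03845 ⇒ Q<K, forward
Step 1:
                    X           M
  I             3.506     0.08895
  C           -0.8182      0.8182
  E             2.688      0.9072
  solve Keq expr → x = 0.2727; check Q = 0.03845
Then add 0.2321 M of M.
Step 2:
                    X           M
  I             2.688       1.139
  C            0.1735     -0.1735
  E             2.861      0.9657
  solve Keq expr → x = -0.05784; check Q = 0.03845

x = -0.05784 M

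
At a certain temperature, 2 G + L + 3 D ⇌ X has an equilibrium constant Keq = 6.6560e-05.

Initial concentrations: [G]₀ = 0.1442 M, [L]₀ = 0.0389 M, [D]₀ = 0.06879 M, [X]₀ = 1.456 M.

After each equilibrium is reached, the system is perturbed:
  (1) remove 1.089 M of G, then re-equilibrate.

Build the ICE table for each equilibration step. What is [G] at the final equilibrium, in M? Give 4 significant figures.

Q₀ = 5.5297e+06 vs Keq = 6.6560e-05 ⇒ Q>K, reverse
Step 1:
                   G          L          D          X
  I           0.1442     0.0389    0.06879      1.456
  C            2.786      1.393       4.18     -1.393
  E            2.931      1.432      4.248    0.06278
  solve Keq expr → x = -1.393; check Q = 6.6560e-05
Then remove 1.089 M of G.
Step 2:
                   G          L          D          X
  I            1.842      1.432      4.248    0.06278
  C          0.06708    0.03354     0.1006   -0.03354
  E            1.909      1.466      4.349    0.02924
  solve Keq expr → x = -0.03354; check Q = 6.6560e-05

[G]_eq = 1.909 M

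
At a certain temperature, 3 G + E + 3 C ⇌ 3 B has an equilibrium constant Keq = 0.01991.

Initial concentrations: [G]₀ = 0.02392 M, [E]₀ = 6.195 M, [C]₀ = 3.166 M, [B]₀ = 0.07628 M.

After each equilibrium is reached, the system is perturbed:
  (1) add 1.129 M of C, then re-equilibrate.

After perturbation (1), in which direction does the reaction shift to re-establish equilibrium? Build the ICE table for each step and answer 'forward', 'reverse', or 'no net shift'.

Direction: forward

Q₀ = 0.165 vs Keq = 0.01991 ⇒ Q>K, reverse
Step 1:
                  G         E         C         B
  I         0.02392     6.195     3.166   0.07628
  C         0.01486  0.004953   0.01486  -0.01486
  E         0.03878       6.2     3.181   0.06142
  solve Keq expr → x = -0.004953; check Q = 0.01991
Then add 1.129 M of C.
Step 2:
                  G         E         C         B
  I         0.03878       6.2      4.31   0.06142
  C       -0.006892 -0.002297 -0.006892  0.006892
  E         0.03189     6.198     4.303   0.06831
  solve Keq expr → x = 0.002297; check Q = 0.01991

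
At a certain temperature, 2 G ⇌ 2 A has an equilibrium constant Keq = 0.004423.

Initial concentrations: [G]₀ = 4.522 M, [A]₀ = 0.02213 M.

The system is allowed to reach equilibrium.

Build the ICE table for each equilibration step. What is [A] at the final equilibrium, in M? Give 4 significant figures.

Q₀ = 2.3950e-05 vs Keq = 0.004423 ⇒ Q<K, forward
Step 1:
                   G          A
  I            4.522    0.02213
  C          -0.2612     0.2612
  E            4.261     0.2834
  solve Keq expr → x = 0.1306; check Q = 0.004423

[A]_eq = 0.2834 M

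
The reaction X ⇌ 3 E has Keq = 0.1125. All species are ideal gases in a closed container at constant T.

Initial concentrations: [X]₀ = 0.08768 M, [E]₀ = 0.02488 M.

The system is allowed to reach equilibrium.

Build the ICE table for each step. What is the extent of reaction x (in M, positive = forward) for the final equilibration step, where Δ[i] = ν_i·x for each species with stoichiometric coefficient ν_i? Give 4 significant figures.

x = 0.04703 M

Q₀ = 1.7565e-04 vs Keq = 0.1125 ⇒ Q<K, forward
Step 1:
                   X          E
  I          0.08768    0.02488
  C         -0.04703     0.1411
  E          0.04065      0.166
  solve Keq expr → x = 0.04703; check Q = 0.1125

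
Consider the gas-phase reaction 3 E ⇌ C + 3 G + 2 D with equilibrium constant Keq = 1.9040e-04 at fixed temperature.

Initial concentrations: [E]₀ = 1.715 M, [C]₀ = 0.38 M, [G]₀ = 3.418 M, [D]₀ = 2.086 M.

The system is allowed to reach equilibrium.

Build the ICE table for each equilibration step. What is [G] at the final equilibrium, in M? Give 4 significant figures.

[G]_eq = 2.279 M

Q₀ = 13.09 vs Keq = 1.9040e-04 ⇒ Q>K, reverse
Step 1:
                  E         C         G         D
  init        1.715      0.38     3.418     2.086
  Δ           1.139   -0.3798    -1.139   -0.7596
  eq          2.854 2.1272e-04     2.279     1.326
  solve Keq expr → x = -0.3798; check Q = 1.9040e-04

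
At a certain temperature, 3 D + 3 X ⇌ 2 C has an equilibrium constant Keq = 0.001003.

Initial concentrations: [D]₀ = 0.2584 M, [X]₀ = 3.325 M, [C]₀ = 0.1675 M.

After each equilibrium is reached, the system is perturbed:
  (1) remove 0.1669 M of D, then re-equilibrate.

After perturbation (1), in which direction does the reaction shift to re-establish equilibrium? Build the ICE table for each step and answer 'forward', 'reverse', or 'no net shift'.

Direction: reverse

Q₀ = 0.04424 vs Keq = 0.001003 ⇒ Q>K, reverse
Step 1:
                  D         X         C
  init       0.2584     3.325    0.1675
  Δ          0.1657    0.1657   -0.1105
  eq         0.4241     3.491   0.05704
  solve Keq expr → x = -0.05523; check Q = 0.001003
Then remove 0.1669 M of D.
Step 2:
                  D         X         C
  init       0.2572     3.491   0.05704
  Δ          0.0357    0.0357   -0.0238
  eq         0.2929     3.526   0.03324
  solve Keq expr → x = -0.0119; check Q = 0.001003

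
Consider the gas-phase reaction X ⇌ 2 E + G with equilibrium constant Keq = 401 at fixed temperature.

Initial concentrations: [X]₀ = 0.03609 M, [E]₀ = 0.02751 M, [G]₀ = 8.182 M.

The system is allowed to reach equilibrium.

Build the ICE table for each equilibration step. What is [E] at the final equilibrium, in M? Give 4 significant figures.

[E]_eq = 0.09929 M

Q₀ = 0.1716 vs Keq = 401 ⇒ Q<K, forward
Step 1:
                   X          E          G
  I          0.03609    0.02751      8.182
  C         -0.03589    0.07178    0.03589
  E       2.0202e-04    0.09929      8.218
  solve Keq expr → x = 0.03589; check Q = 401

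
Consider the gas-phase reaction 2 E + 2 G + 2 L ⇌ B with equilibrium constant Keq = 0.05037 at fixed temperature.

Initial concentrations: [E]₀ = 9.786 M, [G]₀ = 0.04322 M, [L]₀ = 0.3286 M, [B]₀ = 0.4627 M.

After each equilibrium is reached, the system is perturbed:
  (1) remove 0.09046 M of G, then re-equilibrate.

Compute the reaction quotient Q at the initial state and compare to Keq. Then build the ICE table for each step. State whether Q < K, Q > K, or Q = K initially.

Q₀ = 23.95; Q > K (proceeds reverse)

Q₀ = 23.95 vs Keq = 0.05037 ⇒ Q>K, reverse
Step 1:
                  E         G         L         B
  I           9.786   0.04322    0.3286    0.4627
  C          0.3256    0.3256    0.3256   -0.1628
  E           10.11    0.3688    0.6542    0.2999
  solve Keq expr → x = -0.1628; check Q = 0.05037
Then remove 0.09046 M of G.
Step 2:
                  E         G         L         B
  I           10.11    0.2784    0.6542    0.2999
  C         0.04892   0.04892   0.04892  -0.02446
  E           10.16    0.3273    0.7031    0.2754
  solve Keq expr → x = -0.02446; check Q = 0.05037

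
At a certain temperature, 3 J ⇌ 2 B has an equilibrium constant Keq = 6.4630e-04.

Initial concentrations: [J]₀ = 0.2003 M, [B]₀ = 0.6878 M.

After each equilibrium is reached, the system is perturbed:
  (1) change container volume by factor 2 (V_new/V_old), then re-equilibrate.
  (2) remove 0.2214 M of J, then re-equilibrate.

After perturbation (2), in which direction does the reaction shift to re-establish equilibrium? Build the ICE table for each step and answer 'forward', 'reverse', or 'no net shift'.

Q₀ = 58.87 vs Keq = 6.4630e-04 ⇒ Q>K, reverse
Step 1:
                   J          B
  I           0.2003     0.6878
  C           0.9826    -0.6551
  E            1.183    0.03271
  solve Keq expr → x = -0.3275; check Q = 6.4630e-04
Then change container volume by factor 2 (V_new/V_old).
Step 2:
                   J          B
  I           0.5915    0.01635
  C         0.006881  -0.004588
  E           0.5984    0.01177
  solve Keq expr → x = -0.002294; check Q = 6.4630e-04
Then remove 0.2214 M of J.
Step 3:
                   J          B
  I            0.377    0.01177
  C         0.008523  -0.005682
  E           0.3855   0.006084
  solve Keq expr → x = -0.002841; check Q = 6.4630e-04

Direction: reverse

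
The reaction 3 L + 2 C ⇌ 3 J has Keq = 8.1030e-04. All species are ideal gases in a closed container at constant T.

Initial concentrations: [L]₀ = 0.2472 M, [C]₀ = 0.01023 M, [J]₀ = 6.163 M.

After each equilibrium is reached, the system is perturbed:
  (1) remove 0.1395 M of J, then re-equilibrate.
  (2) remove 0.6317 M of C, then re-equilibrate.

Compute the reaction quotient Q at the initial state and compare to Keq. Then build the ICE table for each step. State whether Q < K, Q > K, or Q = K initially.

Q₀ = 1.4807e+08; Q > K (proceeds reverse)

Q₀ = 1.4807e+08 vs Keq = 8.1030e-04 ⇒ Q>K, reverse
Step 1:
                   L          C          J
  init        0.2472    0.01023      6.163
  Δ            5.051      3.367     -5.051
  eq           5.298      3.378      1.112
  solve Keq expr → x = -1.684; check Q = 8.1030e-04
Then remove 0.1395 M of J.
Step 2:
                   L          C          J
  init         5.298      3.378     0.9725
  Δ           -0.103   -0.06869      0.103
  eq           5.195      3.309      1.075
  solve Keq expr → x = 0.03435; check Q = 8.1030e-04
Then remove 0.6317 M of C.
Step 3:
                   L          C          J
  init         5.195      2.677      1.075
  Δ           0.1059    0.07062    -0.1059
  eq           5.301      2.748     0.9696
  solve Keq expr → x = -0.03531; check Q = 8.1030e-04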